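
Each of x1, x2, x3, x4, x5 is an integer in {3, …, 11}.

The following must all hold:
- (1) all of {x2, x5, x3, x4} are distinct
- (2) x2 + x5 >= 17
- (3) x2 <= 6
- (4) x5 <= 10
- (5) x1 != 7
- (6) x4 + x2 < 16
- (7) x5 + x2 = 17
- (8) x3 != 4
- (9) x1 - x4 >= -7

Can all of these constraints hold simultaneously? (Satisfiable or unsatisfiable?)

From constraint 3: x2 ≤ 6. From constraint 4: x5 ≤ 10. Hence x2 + x5 ≤ 16. But constraint 2 requires x2 + x5 ≥ 17, and 17 > 16. Contradiction.

Unsatisfiable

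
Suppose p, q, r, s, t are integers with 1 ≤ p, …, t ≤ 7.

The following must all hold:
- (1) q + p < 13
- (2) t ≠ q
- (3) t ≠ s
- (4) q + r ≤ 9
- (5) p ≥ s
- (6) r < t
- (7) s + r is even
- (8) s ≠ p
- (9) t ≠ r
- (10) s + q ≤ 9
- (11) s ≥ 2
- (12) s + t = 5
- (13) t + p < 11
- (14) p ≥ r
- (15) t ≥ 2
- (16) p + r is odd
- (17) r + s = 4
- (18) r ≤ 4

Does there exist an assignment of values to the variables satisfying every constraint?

Satisfiable

One satisfying assignment is p = 7, q = 4, r = 2, s = 2, t = 3.
For the less obvious constraints — constraint 1: q + p = 11; constraint 4: q + r = 6 — and the others hold by inspection.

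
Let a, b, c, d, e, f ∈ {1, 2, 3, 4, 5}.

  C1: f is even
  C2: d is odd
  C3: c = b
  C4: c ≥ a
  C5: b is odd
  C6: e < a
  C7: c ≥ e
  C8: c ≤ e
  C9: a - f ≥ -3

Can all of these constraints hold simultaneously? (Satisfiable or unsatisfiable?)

Unsatisfiable

Constraints 4, 6, and 8 give a ≤ c, c ≤ e, e < a. Chaining: a ≤ c ≤ e < a, which forces a < a — impossible.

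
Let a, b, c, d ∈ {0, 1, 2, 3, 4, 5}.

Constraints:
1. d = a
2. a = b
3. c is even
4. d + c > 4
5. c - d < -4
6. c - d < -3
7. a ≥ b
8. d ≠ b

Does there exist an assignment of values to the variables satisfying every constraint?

Unsatisfiable

From constraints 1 and 2, d = a = b, so d = b. But constraint 8 says d ≠ b. Contradiction.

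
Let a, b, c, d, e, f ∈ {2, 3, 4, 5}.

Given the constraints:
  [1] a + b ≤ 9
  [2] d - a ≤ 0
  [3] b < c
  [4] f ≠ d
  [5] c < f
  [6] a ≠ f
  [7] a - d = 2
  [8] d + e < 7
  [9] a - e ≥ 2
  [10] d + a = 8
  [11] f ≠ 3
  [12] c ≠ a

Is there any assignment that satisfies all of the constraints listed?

Try a = 5, b = 2, c = 3, d = 3, e = 3, f = 4.
Check constraint 1: a + b = 7; constraint 2: d - a = -2; constraint 7: a - d = 2. The remaining constraints are straightforward to verify.

Satisfiable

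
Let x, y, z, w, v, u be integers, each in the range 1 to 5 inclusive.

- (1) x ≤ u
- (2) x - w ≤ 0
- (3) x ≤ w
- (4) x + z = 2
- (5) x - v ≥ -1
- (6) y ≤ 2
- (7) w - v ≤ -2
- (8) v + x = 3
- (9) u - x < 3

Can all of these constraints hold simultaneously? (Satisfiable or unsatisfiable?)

Unsatisfiable

Constraints 2, 5, and 7 give w − x ≥ 0, x − v ≥ -1, v − w ≥ 2.
Adding all 3 inequalities: the left sides telescope to 0, and the right sides sum to 0 + (-1) + 2 = 1. So 0 ≥ 1, which is false.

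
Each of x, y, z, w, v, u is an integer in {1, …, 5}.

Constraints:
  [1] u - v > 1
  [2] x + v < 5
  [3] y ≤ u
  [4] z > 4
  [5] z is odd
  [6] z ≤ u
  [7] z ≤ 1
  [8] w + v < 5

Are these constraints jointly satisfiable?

Unsatisfiable

From constraint 4: z ≥ 5. From constraint 7: z ≤ 1. But 1 < 5, so no value of z works.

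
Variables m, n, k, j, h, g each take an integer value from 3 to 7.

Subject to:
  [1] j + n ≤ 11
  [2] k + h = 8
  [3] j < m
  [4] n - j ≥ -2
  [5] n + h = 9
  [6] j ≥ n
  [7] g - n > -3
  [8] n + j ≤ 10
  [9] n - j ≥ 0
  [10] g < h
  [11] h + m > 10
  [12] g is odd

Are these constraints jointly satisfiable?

Setting (m, n, k, j, h, g) = (7, 4, 3, 4, 5, 3) satisfies everything: constraint 1: j + n = 8; constraint 2: k + h = 8, and the others follow.

Satisfiable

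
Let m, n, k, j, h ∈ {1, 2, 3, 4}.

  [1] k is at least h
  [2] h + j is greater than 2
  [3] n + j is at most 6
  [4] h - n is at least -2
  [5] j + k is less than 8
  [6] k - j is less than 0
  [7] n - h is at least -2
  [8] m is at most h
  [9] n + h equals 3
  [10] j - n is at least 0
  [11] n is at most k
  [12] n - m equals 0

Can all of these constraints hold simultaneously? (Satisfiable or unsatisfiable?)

Try m = 1, n = 1, k = 2, j = 3, h = 2.
Check constraint 2: h + j = 5; constraint 3: n + j = 4. The remaining constraints are straightforward to verify.

Satisfiable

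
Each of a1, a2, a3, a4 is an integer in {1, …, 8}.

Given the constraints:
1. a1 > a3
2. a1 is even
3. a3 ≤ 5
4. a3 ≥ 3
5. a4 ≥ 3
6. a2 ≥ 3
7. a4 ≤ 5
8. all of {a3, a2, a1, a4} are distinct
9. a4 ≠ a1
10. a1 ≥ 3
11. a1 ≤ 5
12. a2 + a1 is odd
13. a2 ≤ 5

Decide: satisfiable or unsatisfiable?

Unsatisfiable

Constraints 3, 4, 5, 6, 7, 10, 11, and 13 confine each of a3, a2, a1, a4 to the 3 values {3, …, 5}.
Constraint 8 requires all 4 of them to be distinct, but only 3 values are available — impossible by the pigeonhole principle.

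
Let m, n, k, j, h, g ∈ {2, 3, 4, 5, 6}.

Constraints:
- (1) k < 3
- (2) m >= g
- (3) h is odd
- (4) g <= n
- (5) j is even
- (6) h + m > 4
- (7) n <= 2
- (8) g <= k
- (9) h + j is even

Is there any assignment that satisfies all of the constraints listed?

Constraint 3 makes h odd and constraint 5 makes j even, so h + j must be odd. Constraint 9 says h + j is even — contradiction.

Unsatisfiable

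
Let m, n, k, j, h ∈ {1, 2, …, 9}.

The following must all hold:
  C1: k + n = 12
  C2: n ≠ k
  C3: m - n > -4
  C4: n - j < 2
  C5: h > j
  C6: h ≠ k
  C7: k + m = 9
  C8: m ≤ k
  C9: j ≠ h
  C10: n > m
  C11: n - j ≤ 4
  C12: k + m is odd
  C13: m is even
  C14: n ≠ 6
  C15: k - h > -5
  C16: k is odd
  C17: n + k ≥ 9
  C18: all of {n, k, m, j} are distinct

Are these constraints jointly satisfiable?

Satisfiable

One satisfying assignment is m = 4, n = 7, k = 5, j = 6, h = 9.
For the less obvious constraints — constraint 1: k + n = 12; constraint 3: m - n = -3; constraint 4: n - j = 1 — and the others hold by inspection.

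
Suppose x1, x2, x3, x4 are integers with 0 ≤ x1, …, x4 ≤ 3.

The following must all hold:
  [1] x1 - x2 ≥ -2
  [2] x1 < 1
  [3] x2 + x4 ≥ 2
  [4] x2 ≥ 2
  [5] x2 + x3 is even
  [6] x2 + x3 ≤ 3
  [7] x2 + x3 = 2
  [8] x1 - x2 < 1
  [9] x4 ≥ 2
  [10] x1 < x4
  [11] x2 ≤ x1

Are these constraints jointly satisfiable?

Unsatisfiable

From constraints 4 and 11: x1 ≥ x2 and x2 ≥ 2, so x1 ≥ 2. From constraint 2: x1 ≤ 0. But 0 < 2, so no value of x1 works.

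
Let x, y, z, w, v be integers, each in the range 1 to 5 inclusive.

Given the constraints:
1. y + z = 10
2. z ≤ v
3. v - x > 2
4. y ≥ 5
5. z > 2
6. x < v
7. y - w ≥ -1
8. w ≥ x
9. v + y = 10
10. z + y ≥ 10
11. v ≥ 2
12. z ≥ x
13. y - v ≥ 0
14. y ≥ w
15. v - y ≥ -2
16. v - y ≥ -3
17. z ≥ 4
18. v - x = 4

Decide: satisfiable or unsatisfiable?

Satisfiable

One satisfying assignment is x = 1, y = 5, z = 5, w = 5, v = 5.
For the less obvious constraints — constraint 1: y + z = 10; constraint 3: v - x = 4 — and the others hold by inspection.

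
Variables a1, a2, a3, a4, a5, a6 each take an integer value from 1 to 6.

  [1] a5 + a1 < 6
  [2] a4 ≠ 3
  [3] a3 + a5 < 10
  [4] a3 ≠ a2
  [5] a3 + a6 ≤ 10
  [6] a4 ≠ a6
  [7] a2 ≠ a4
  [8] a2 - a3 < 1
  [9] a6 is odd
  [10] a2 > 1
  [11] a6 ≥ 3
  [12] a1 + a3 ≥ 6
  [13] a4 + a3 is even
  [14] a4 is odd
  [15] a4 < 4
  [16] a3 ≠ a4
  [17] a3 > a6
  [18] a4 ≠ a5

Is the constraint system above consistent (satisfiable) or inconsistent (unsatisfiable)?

Satisfiable

One satisfying assignment is a1 = 2, a2 = 3, a3 = 5, a4 = 1, a5 = 2, a6 = 3.
For the less obvious constraints — constraint 1: a5 + a1 = 4; constraint 3: a3 + a5 = 7 — and the others hold by inspection.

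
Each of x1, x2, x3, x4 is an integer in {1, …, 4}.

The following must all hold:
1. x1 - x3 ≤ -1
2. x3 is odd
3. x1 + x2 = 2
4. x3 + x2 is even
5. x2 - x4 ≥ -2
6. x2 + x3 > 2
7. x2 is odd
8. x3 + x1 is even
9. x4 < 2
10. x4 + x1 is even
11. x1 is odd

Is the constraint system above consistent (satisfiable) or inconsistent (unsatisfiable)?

Satisfiable

One satisfying assignment is x1 = 1, x2 = 1, x3 = 3, x4 = 1.
For the less obvious constraints — constraint 1: x1 - x3 = -2; constraint 3: x1 + x2 = 2; constraint 5: x2 - x4 = 0 — and the others hold by inspection.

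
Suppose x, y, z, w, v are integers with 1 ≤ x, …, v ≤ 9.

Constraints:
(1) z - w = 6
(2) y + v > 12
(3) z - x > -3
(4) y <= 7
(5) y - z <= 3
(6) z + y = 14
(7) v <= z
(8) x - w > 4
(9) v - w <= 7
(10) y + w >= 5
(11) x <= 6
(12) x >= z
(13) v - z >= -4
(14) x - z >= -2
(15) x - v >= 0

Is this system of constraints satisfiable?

From constraints 11 and 12: z ≤ x ≤ 6. From constraint 4: y ≤ 7. Hence z + y ≤ 13. But constraint 6 requires z + y = 14, and 14 > 13. Contradiction.

Unsatisfiable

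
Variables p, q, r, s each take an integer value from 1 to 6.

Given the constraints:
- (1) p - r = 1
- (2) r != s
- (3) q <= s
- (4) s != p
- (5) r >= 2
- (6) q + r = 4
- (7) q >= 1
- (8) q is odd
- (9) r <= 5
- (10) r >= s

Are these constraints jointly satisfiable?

Take p = 4, q = 1, r = 3, s = 2. Then constraint 1: p - r = 1; constraint 6: q + r = 4, and every other listed constraint is also met.

Satisfiable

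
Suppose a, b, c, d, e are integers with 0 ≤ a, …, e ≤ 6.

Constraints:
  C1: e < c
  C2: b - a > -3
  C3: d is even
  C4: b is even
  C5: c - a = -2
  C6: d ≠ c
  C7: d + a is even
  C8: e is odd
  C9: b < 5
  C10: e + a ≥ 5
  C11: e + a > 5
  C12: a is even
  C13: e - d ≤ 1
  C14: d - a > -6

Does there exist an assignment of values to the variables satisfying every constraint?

Setting (a, b, c, d, e) = (6, 4, 4, 2, 1) satisfies everything: constraint 2: b - a = -2; constraint 5: c - a = -2, and the others follow.

Satisfiable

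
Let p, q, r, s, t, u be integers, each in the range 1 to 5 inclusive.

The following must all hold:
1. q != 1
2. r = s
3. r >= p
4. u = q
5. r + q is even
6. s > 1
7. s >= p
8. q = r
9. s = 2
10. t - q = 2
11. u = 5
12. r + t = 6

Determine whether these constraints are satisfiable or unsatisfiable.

Unsatisfiable

Constraint 11 fixes u = 5 and constraint 9 fixes s = 2. Constraints 2, 4, and 8 give u = q = r = s, so u = s. But 5 ≠ 2 — contradiction.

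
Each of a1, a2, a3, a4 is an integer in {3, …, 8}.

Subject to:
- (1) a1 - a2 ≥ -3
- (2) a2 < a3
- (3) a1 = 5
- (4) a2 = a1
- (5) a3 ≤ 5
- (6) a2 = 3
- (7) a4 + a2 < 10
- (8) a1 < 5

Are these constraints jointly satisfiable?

Constraint 6 fixes a2 = 3 and constraint 3 fixes a1 = 5, but constraint 4 requires a2 = a1. Since 3 ≠ 5, contradiction.

Unsatisfiable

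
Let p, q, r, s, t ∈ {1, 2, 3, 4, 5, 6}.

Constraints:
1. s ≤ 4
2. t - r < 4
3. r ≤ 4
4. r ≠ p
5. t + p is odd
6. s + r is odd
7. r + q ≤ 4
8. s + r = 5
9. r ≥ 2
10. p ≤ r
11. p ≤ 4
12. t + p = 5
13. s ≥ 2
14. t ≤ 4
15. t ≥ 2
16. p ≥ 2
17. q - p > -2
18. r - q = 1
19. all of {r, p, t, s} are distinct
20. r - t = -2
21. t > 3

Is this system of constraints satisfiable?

Constraints 1, 3, 9, 11, 13, 14, 15, and 16 confine each of r, p, t, s to the 3 values {2, …, 4}.
Constraint 19 requires all 4 of them to be distinct, but only 3 values are available — impossible by the pigeonhole principle.

Unsatisfiable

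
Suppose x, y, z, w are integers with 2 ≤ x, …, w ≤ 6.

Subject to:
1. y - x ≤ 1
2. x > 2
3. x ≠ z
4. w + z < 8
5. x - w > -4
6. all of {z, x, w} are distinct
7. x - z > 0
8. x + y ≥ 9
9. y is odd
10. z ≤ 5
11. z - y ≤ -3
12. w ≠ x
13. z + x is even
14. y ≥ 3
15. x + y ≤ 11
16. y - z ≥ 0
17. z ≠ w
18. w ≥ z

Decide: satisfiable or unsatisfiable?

Take x = 4, y = 5, z = 2, w = 5. Then constraint 1: y - x = 1; constraint 4: w + z = 7, and every other listed constraint is also met.

Satisfiable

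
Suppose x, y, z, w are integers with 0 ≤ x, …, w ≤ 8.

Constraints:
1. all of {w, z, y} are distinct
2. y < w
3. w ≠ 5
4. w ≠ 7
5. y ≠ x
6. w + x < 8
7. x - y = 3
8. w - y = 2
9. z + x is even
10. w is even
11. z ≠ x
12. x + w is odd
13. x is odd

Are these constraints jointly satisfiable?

Satisfiable

Setting (x, y, z, w) = (3, 0, 1, 2) satisfies everything: constraint 6: w + x = 5; constraint 7: x - y = 3, and the others follow.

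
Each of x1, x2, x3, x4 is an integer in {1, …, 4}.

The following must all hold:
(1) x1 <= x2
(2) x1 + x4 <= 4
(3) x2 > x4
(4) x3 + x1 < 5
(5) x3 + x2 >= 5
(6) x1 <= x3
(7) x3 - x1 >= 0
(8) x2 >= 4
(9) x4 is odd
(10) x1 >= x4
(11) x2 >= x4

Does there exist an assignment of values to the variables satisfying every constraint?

Satisfiable

One satisfying assignment is x1 = 1, x2 = 4, x3 = 2, x4 = 1.
For the less obvious constraints — constraint 2: x1 + x4 = 2; constraint 4: x3 + x1 = 3 — and the others hold by inspection.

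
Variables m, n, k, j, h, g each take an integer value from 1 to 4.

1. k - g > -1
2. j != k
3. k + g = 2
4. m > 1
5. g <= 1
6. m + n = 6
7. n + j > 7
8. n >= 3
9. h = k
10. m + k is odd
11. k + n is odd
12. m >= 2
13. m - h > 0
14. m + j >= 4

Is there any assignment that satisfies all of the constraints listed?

Setting (m, n, k, j, h, g) = (2, 4, 1, 4, 1, 1) satisfies everything: constraint 1: k - g = 0; constraint 3: k + g = 2, and the others follow.

Satisfiable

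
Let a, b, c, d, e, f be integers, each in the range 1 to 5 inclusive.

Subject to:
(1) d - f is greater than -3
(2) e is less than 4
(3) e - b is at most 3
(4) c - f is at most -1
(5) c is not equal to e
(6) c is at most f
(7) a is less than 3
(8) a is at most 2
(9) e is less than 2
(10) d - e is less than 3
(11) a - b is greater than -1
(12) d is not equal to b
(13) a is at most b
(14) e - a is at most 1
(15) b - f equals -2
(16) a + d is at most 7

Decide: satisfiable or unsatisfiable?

Satisfiable

Try a = 1, b = 1, c = 2, d = 3, e = 1, f = 3.
Check constraint 1: d - f = 0; constraint 3: e - b = 0. The remaining constraints are straightforward to verify.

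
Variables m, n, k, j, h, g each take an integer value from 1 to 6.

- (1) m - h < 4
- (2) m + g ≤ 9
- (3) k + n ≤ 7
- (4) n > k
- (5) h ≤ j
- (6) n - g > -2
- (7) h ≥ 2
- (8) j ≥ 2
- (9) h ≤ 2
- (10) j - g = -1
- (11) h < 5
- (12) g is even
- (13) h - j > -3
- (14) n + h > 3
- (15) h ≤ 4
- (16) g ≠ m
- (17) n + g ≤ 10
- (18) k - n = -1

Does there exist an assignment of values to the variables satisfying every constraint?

Try m = 3, n = 4, k = 3, j = 3, h = 2, g = 4.
Check constraint 1: m - h = 1; constraint 2: m + g = 7; constraint 3: k + n = 7. The remaining constraints are straightforward to verify.

Satisfiable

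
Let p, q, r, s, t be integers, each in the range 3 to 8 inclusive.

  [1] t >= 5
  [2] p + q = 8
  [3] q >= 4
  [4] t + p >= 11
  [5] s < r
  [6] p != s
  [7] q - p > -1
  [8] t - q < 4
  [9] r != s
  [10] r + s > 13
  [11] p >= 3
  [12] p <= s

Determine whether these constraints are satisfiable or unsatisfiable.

One satisfying assignment is p = 3, q = 5, r = 8, s = 7, t = 8.
For the less obvious constraints — constraint 2: p + q = 8; constraint 4: t + p = 11; constraint 7: q - p = 2 — and the others hold by inspection.

Satisfiable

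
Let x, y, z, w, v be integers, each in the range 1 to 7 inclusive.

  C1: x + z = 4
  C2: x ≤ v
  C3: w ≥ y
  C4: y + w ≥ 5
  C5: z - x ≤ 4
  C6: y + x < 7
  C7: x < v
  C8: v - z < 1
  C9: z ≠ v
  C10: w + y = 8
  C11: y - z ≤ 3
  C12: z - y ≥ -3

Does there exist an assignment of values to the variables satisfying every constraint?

Satisfiable

Setting (x, y, z, w, v) = (1, 4, 3, 4, 2) satisfies everything: constraint 1: x + z = 4; constraint 4: y + w = 8, and the others follow.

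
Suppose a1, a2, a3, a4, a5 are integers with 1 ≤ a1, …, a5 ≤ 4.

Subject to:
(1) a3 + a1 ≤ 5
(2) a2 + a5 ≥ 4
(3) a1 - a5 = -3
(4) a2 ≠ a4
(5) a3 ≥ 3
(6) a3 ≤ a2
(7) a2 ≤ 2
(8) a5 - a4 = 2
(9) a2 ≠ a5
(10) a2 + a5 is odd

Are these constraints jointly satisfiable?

From constraint 5: a3 ≥ 3. From constraints 6 and 7: a3 ≤ a2 and a2 ≤ 2, so a3 ≤ 2. But 2 < 3, so no value of a3 works.

Unsatisfiable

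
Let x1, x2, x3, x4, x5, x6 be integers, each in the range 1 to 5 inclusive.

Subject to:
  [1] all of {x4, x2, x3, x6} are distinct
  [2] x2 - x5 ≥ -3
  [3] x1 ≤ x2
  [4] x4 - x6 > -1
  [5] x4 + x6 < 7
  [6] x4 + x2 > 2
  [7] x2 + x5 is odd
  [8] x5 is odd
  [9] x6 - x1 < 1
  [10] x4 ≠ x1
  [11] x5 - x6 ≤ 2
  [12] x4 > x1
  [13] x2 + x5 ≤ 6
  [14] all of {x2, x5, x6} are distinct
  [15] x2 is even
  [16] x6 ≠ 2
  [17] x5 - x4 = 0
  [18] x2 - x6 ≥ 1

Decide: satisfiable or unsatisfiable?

Satisfiable

Try x1 = 1, x2 = 2, x3 = 5, x4 = 3, x5 = 3, x6 = 1.
Check constraint 2: x2 - x5 = -1; constraint 4: x4 - x6 = 2. The remaining constraints are straightforward to verify.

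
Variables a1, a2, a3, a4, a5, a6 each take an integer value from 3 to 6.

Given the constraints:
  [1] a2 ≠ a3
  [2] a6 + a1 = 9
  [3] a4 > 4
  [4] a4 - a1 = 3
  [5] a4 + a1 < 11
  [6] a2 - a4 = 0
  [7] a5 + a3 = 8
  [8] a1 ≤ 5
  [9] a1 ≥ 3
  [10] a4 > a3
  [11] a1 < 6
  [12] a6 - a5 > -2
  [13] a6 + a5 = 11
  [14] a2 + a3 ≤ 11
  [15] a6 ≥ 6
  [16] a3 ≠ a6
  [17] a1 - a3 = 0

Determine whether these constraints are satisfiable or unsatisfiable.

Satisfiable

The assignment a1 = 3, a2 = 6, a3 = 3, a4 = 6, a5 = 5, a6 = 6 works:
  constraint 2 holds since a6 + a1 = 9.
  constraint 4 holds since a4 - a1 = 3.
The rest check out directly.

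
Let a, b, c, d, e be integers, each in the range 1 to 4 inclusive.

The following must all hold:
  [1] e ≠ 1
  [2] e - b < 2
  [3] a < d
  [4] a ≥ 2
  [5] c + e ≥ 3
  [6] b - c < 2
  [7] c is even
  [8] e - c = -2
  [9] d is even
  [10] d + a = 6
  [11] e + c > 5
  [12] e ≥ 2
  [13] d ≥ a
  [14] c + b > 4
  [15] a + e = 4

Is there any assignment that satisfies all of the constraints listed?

Take a = 2, b = 3, c = 4, d = 4, e = 2. Then constraint 2: e - b = -1; constraint 5: c + e = 6; constraint 6: b - c = -1, and every other listed constraint is also met.

Satisfiable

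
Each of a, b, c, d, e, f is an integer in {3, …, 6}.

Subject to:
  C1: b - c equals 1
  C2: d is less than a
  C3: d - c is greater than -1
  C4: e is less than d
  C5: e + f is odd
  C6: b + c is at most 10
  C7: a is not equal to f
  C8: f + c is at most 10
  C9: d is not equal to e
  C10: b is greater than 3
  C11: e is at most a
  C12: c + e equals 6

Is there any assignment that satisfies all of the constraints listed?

Satisfiable

Try a = 5, b = 4, c = 3, d = 4, e = 3, f = 6.
Check constraint 1: b - c = 1; constraint 3: d - c = 1. The remaining constraints are straightforward to verify.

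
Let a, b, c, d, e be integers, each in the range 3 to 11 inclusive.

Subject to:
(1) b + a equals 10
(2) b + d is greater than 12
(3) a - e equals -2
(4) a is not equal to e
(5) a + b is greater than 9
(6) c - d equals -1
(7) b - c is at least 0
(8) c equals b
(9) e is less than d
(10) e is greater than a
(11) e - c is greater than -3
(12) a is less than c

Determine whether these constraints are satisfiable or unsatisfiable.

Satisfiable

One satisfying assignment is a = 3, b = 7, c = 7, d = 8, e = 5.
For the less obvious constraints — constraint 1: b + a = 10; constraint 2: b + d = 15; constraint 3: a - e = -2 — and the others hold by inspection.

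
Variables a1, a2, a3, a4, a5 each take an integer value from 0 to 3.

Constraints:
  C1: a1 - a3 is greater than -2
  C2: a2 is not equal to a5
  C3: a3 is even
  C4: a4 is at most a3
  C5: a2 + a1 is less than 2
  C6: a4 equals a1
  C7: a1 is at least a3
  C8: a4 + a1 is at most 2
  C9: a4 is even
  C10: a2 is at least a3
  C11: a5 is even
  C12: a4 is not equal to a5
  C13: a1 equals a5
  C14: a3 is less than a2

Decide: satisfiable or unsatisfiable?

From constraints 6 and 13, a4 = a1 = a5, so a4 = a5. But constraint 12 says a4 ≠ a5. Contradiction.

Unsatisfiable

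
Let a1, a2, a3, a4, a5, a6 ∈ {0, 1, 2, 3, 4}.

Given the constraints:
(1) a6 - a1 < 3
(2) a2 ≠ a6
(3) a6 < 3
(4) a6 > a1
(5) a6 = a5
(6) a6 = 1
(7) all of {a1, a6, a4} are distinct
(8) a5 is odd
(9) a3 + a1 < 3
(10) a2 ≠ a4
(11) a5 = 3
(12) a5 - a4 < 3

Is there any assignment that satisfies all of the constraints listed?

Constraint 6 fixes a6 = 1 and constraint 11 fixes a5 = 3, but constraint 5 requires a6 = a5. Since 1 ≠ 3, contradiction.

Unsatisfiable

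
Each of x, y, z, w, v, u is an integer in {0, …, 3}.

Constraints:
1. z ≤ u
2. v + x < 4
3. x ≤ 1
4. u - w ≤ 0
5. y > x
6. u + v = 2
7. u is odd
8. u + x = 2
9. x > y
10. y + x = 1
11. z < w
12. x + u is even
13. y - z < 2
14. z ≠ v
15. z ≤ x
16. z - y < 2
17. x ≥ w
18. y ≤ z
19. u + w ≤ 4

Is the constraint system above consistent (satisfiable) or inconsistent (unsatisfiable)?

Constraints 5, 11, 17, and 18 give z < w, w ≤ x, x < y, y ≤ z. Chaining: z < w ≤ x < y ≤ z, which forces z < z — impossible.

Unsatisfiable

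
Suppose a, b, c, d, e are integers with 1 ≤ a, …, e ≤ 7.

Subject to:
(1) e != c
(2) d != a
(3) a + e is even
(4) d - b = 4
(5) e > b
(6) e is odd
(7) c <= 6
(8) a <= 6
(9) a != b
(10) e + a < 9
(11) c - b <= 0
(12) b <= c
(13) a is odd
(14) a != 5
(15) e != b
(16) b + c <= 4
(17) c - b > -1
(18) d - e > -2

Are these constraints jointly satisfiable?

Try a = 3, b = 1, c = 1, d = 5, e = 5.
Check constraint 4: d - b = 4; constraint 10: e + a = 8. The remaining constraints are straightforward to verify.

Satisfiable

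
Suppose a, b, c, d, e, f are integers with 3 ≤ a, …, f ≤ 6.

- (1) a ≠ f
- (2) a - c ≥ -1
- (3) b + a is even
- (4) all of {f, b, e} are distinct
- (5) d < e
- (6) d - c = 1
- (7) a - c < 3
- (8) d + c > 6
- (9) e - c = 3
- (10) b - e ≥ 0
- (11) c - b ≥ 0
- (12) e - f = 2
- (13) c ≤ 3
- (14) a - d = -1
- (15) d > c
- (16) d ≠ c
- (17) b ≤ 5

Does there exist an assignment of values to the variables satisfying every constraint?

Constraints 5, 10, 11, and 15 give c < d, d < e, e ≤ b, b ≤ c. Chaining: c < d < e ≤ b ≤ c, which forces c < c — impossible.

Unsatisfiable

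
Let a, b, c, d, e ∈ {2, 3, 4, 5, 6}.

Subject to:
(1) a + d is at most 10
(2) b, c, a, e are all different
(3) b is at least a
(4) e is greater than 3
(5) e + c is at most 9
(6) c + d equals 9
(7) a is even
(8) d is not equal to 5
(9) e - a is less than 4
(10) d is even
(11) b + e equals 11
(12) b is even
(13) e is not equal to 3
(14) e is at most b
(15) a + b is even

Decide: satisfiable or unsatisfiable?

Satisfiable

Try a = 4, b = 6, c = 3, d = 6, e = 5.
Check constraint 1: a + d = 10; constraint 5: e + c = 8; constraint 6: c + d = 9. The remaining constraints are straightforward to verify.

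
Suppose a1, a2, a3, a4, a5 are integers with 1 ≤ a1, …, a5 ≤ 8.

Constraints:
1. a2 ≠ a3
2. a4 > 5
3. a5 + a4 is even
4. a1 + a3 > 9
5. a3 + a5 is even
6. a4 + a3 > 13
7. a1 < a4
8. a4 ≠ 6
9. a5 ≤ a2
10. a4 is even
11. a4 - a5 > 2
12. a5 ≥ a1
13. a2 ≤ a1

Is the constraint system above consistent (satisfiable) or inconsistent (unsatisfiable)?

Satisfiable

The assignment a1 = 4, a2 = 4, a3 = 6, a4 = 8, a5 = 4 works:
  constraint 4 holds since a1 + a3 = 10.
  constraint 6 holds since a4 + a3 = 14.
The rest check out directly.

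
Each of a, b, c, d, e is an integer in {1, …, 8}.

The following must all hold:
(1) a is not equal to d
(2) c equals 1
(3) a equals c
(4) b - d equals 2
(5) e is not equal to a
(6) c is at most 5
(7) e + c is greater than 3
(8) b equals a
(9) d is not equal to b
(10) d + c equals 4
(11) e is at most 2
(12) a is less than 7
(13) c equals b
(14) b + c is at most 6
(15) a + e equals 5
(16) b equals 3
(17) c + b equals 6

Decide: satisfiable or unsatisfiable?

Constraint 16 fixes b = 3 and constraint 2 fixes c = 1. Constraints 3 and 8 give b = a = c, so b = c. But 3 ≠ 1 — contradiction.

Unsatisfiable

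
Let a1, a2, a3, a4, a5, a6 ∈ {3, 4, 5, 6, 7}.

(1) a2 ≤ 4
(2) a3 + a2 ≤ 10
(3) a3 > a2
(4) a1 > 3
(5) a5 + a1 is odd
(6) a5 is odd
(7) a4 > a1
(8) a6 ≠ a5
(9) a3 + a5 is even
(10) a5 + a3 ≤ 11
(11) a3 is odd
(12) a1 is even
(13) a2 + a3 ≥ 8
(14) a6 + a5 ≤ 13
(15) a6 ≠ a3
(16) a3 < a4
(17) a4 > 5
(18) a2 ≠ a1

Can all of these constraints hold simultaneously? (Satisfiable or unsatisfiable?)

Satisfiable

Setting (a1, a2, a3, a4, a5, a6) = (6, 3, 5, 7, 3, 7) satisfies everything: constraint 2: a3 + a2 = 8; constraint 10: a5 + a3 = 8; constraint 13: a2 + a3 = 8, and the others follow.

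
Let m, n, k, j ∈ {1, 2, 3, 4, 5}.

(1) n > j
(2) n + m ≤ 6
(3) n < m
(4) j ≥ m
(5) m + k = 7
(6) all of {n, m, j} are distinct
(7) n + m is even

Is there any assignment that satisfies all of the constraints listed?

Unsatisfiable

Constraints 1, 3, and 4 give n < m, m ≤ j, j < n. Chaining: n < m ≤ j < n, which forces n < n — impossible.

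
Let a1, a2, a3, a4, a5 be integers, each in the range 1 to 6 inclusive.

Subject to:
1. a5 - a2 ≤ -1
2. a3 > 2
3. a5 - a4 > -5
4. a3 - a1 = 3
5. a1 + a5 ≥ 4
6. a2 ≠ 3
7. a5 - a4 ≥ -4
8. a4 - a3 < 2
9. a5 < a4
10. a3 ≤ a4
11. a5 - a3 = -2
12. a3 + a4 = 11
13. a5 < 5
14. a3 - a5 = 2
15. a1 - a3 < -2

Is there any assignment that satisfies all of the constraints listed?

Satisfiable

Try a1 = 2, a2 = 5, a3 = 5, a4 = 6, a5 = 3.
Check constraint 1: a5 - a2 = -2; constraint 3: a5 - a4 = -3; constraint 4: a3 - a1 = 3. The remaining constraints are straightforward to verify.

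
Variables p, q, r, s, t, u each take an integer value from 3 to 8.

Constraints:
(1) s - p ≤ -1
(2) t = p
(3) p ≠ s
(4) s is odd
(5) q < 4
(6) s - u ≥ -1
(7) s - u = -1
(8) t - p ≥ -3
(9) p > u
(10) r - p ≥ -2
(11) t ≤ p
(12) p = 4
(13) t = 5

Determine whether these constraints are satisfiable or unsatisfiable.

Unsatisfiable

Constraint 13 fixes t = 5 and constraint 12 fixes p = 4, but constraint 2 requires t = p. Since 5 ≠ 4, contradiction.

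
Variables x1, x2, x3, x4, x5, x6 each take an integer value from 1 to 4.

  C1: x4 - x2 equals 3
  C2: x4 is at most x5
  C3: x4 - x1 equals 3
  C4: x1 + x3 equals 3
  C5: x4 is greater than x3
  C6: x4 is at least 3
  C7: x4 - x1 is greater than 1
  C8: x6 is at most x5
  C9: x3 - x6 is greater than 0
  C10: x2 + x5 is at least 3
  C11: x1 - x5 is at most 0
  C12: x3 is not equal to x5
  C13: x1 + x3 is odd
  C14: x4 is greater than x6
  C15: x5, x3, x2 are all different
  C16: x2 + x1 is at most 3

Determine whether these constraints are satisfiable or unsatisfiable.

Take x1 = 1, x2 = 1, x3 = 2, x4 = 4, x5 = 4, x6 = 1. Then constraint 1: x4 - x2 = 3; constraint 3: x4 - x1 = 3; constraint 4: x1 + x3 = 3, and every other listed constraint is also met.

Satisfiable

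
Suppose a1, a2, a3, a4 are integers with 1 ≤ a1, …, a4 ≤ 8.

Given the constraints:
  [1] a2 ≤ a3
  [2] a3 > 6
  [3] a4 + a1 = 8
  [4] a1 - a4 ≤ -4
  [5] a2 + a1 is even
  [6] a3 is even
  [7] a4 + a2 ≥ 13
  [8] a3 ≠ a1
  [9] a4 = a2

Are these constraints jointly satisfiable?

One satisfying assignment is a1 = 1, a2 = 7, a3 = 8, a4 = 7.
For the less obvious constraints — constraint 3: a4 + a1 = 8; constraint 4: a1 - a4 = -6; constraint 7: a4 + a2 = 14 — and the others hold by inspection.

Satisfiable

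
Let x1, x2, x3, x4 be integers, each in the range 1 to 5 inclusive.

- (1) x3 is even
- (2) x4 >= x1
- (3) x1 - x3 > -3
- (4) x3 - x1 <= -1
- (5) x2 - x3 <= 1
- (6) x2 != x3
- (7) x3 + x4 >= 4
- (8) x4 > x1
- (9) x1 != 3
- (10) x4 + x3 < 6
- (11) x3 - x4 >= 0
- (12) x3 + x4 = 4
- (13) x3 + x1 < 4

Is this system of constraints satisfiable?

Constraints 2, 4, and 11 give x1 ≤ x4, x4 ≤ x3, x3 < x1. Chaining: x1 ≤ x4 ≤ x3 < x1, which forces x1 < x1 — impossible.

Unsatisfiable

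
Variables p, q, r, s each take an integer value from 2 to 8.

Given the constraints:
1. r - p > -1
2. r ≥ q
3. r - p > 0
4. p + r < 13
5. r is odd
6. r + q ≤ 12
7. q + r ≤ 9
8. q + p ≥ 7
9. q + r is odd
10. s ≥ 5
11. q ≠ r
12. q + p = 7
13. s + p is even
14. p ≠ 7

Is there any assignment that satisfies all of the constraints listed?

Setting (p, q, r, s) = (5, 2, 7, 5) satisfies everything: constraint 1: r - p = 2; constraint 3: r - p = 2, and the others follow.

Satisfiable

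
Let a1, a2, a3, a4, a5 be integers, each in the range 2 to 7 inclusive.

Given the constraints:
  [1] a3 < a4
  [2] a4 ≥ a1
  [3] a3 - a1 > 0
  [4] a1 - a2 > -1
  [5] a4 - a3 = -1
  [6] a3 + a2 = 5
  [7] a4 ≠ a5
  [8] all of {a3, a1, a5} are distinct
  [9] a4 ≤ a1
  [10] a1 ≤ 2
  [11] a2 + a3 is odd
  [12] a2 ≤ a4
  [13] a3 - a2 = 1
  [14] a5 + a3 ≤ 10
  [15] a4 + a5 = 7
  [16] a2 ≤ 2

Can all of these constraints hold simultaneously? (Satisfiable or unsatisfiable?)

Constraints 1, 3, and 9 give a4 ≤ a1, a1 < a3, a3 < a4. Chaining: a4 ≤ a1 < a3 < a4, which forces a4 < a4 — impossible.

Unsatisfiable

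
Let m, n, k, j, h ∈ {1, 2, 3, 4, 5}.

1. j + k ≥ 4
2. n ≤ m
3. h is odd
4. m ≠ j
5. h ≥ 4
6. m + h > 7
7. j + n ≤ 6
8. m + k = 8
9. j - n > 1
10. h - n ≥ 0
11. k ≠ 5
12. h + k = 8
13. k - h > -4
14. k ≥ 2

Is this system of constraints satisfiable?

The assignment m = 5, n = 2, k = 3, j = 4, h = 5 works:
  constraint 1 holds since j + k = 7.
  constraint 6 holds since m + h = 10.
The rest check out directly.

Satisfiable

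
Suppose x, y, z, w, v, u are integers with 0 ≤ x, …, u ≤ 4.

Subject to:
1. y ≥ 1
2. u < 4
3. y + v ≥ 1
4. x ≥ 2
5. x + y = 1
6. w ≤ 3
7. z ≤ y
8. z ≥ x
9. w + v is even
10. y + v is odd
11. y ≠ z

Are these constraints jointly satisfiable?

From constraint 4: x ≥ 2. From constraint 1: y ≥ 1. Hence x + y ≥ 3. But constraint 5 requires x + y = 1, and 1 < 3. Contradiction.

Unsatisfiable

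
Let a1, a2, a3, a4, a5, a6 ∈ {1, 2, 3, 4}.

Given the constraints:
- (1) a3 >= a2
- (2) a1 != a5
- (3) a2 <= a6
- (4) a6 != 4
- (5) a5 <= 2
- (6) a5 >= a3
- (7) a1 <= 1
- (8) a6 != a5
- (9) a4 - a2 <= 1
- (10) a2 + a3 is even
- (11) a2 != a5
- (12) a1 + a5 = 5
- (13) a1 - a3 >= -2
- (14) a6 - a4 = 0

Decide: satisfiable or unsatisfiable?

Unsatisfiable

From constraint 7: a1 ≤ 1. From constraint 5: a5 ≤ 2. Hence a1 + a5 ≤ 3. But constraint 12 requires a1 + a5 = 5, and 5 > 3. Contradiction.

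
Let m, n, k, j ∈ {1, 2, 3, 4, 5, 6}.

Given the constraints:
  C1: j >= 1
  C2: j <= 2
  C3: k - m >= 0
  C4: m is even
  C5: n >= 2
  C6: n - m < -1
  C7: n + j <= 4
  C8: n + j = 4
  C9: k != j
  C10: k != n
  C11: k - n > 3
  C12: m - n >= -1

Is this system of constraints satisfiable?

Satisfiable

Take m = 4, n = 2, k = 6, j = 2. Then constraint 3: k - m = 2; constraint 6: n - m = -2; constraint 7: n + j = 4, and every other listed constraint is also met.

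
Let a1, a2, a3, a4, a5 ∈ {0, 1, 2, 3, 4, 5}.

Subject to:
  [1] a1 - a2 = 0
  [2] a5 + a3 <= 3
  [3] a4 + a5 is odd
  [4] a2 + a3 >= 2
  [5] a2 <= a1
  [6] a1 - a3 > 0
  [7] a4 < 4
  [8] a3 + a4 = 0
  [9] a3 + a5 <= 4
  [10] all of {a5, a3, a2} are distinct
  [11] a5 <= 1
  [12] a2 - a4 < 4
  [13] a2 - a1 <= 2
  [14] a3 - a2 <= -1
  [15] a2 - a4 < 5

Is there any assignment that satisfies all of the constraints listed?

Take a1 = 2, a2 = 2, a3 = 0, a4 = 0, a5 = 1. Then constraint 1: a1 - a2 = 0; constraint 2: a5 + a3 = 1, and every other listed constraint is also met.

Satisfiable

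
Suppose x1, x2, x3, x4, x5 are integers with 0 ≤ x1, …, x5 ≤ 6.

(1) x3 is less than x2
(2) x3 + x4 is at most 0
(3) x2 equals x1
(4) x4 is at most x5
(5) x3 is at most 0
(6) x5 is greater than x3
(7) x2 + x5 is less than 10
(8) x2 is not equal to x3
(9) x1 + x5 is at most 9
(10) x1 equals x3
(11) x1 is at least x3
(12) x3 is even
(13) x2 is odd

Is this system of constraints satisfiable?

Unsatisfiable

From constraints 3 and 10, x2 = x1 = x3, so x2 = x3. But constraint 8 says x2 ≠ x3. Contradiction.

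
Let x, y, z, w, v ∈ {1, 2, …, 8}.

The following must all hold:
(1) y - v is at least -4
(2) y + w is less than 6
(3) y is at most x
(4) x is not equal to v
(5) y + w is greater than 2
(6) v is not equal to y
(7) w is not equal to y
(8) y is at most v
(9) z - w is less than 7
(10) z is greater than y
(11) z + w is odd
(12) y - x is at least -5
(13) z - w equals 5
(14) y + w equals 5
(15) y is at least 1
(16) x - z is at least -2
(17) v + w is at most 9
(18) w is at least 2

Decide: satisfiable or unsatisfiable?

Satisfiable

The assignment x = 7, y = 2, z = 8, w = 3, v = 5 works:
  constraint 1 holds since y - v = -3.
  constraint 2 holds since y + w = 5.
  constraint 5 holds since y + w = 5.
The rest check out directly.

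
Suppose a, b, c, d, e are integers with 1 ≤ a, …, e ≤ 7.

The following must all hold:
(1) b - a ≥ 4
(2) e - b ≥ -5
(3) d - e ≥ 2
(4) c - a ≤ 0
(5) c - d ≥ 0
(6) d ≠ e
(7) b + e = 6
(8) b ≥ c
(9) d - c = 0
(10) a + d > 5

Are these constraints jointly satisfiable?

Constraints 1, 2, 3, 4, and 5 give a − c ≥ 0, c − d ≥ 0, d − e ≥ 2, e − b ≥ -5, b − a ≥ 4.
Adding all 5 inequalities: the left sides telescope to 0, and the right sides sum to 0 + 0 + 2 + (-5) + 4 = 1. So 0 ≥ 1, which is false.

Unsatisfiable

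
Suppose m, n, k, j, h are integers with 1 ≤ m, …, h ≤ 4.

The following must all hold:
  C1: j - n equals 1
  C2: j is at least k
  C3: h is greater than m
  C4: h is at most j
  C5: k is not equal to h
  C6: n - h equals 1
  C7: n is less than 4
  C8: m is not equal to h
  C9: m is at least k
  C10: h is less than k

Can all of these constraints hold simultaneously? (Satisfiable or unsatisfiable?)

Unsatisfiable

Constraints 3, 9, and 10 give k ≤ m, m < h, h < k. Chaining: k ≤ m < h < k, which forces k < k — impossible.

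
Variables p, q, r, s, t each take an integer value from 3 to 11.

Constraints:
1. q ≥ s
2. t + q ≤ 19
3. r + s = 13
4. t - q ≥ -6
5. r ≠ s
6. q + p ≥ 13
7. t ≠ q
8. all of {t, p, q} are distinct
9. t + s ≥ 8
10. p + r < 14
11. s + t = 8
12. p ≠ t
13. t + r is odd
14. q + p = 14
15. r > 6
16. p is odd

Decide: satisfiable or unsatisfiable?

Satisfiable

Try p = 3, q = 11, r = 10, s = 3, t = 5.
Check constraint 2: t + q = 16; constraint 3: r + s = 13; constraint 4: t - q = -6. The remaining constraints are straightforward to verify.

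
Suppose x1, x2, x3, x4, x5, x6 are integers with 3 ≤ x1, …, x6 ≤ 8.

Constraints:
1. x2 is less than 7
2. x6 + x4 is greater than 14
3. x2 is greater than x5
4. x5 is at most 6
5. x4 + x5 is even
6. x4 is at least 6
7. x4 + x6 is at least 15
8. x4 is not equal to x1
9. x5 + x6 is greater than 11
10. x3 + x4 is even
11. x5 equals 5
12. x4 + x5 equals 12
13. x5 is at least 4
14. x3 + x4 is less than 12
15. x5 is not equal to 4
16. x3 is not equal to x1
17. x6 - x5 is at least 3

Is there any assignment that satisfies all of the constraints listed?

Setting (x1, x2, x3, x4, x5, x6) = (8, 6, 3, 7, 5, 8) satisfies everything: constraint 2: x6 + x4 = 15; constraint 7: x4 + x6 = 15; constraint 9: x5 + x6 = 13, and the others follow.

Satisfiable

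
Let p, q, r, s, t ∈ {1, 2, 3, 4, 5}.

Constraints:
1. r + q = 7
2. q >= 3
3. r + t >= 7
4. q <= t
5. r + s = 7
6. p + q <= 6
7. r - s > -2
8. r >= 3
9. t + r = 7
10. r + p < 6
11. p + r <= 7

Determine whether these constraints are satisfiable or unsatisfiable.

Satisfiable

The assignment p = 2, q = 4, r = 3, s = 4, t = 4 works:
  constraint 1 holds since r + q = 7.
  constraint 3 holds since r + t = 7.
The rest check out directly.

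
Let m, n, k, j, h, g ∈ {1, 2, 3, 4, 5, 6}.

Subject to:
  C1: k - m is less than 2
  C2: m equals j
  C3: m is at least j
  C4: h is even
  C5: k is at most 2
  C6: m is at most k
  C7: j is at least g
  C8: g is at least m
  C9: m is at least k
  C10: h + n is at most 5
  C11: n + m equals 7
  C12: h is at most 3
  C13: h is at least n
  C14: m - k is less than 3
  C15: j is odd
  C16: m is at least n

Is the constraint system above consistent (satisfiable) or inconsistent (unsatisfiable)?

Unsatisfiable

From constraints 12 and 13: n ≤ h ≤ 3. From constraints 5 and 6: m ≤ k ≤ 2. Hence n + m ≤ 5. But constraint 11 requires n + m = 7, and 7 > 5. Contradiction.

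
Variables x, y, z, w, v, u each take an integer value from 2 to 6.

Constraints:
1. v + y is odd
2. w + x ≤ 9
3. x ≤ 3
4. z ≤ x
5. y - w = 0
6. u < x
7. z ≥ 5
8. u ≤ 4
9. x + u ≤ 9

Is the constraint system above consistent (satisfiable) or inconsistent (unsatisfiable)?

From constraints 4 and 7: x ≥ z and z ≥ 5, so x ≥ 5. From constraint 3: x ≤ 3. But 3 < 5, so no value of x works.

Unsatisfiable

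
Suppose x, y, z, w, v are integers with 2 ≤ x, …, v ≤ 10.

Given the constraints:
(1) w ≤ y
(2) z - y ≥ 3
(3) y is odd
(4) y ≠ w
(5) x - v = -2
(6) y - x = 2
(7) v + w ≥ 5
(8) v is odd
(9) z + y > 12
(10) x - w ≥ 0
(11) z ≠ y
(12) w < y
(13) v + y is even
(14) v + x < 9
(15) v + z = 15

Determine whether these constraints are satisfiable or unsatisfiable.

Satisfiable

One satisfying assignment is x = 3, y = 5, z = 10, w = 3, v = 5.
For the less obvious constraints — constraint 2: z - y = 5; constraint 5: x - v = -2; constraint 6: y - x = 2 — and the others hold by inspection.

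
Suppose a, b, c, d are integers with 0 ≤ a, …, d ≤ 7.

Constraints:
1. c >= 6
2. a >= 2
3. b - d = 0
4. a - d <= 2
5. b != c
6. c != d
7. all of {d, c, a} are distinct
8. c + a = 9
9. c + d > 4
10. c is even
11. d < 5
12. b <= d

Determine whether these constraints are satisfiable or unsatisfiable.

Satisfiable

Take a = 3, b = 1, c = 6, d = 1. Then constraint 3: b - d = 0; constraint 4: a - d = 2, and every other listed constraint is also met.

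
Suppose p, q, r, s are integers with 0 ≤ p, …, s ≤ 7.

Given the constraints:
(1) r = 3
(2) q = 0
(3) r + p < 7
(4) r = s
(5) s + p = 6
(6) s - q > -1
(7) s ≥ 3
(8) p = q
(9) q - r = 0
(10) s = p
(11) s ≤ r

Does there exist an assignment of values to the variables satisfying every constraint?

Constraint 1 fixes r = 3 and constraint 2 fixes q = 0. Constraints 4, 8, and 10 give r = s = p = q, so r = q. But 3 ≠ 0 — contradiction.

Unsatisfiable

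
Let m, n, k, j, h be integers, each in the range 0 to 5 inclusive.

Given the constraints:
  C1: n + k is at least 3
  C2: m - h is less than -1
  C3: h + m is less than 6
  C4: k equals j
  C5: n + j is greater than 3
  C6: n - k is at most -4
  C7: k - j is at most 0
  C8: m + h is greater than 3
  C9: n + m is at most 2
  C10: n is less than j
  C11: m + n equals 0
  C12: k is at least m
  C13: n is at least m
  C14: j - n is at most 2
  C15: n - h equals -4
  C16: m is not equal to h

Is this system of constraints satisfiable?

Constraints 6, 7, and 14 give k − n ≥ 4, n − j ≥ -2, j − k ≥ 0.
Adding all 3 inequalities: the left sides telescope to 0, and the right sides sum to 4 + (-2) + 0 = 2. So 0 ≥ 2, which is false.

Unsatisfiable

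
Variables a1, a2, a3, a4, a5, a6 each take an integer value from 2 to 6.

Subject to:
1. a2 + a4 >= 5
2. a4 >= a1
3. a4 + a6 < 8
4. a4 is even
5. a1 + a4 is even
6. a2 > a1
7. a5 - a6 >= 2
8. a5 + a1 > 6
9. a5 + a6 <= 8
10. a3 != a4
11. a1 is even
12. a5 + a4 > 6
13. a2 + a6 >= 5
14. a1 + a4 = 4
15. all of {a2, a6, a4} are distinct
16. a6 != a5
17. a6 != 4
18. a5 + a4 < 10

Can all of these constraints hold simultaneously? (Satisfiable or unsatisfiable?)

Satisfiable

The assignment a1 = 2, a2 = 5, a3 = 5, a4 = 2, a5 = 5, a6 = 3 works:
  constraint 1 holds since a2 + a4 = 7.
  constraint 3 holds since a4 + a6 = 5.
  constraint 7 holds since a5 - a6 = 2.
The rest check out directly.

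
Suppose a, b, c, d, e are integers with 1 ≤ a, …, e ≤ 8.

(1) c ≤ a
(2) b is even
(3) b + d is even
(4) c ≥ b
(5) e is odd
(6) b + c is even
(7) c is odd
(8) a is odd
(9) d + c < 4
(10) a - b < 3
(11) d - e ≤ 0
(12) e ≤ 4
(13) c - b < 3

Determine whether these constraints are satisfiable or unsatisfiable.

Unsatisfiable

Constraint 2 makes b even and constraint 7 makes c odd, so b + c must be odd. Constraint 6 says b + c is even — contradiction.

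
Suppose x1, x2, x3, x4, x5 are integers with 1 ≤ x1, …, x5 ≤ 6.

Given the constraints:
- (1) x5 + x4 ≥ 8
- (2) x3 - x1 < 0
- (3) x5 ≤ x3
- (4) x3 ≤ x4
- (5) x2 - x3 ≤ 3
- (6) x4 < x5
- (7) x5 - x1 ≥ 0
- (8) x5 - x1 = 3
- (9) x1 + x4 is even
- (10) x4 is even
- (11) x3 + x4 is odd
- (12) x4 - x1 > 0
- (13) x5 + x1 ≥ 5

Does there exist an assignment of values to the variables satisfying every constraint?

Constraints 2, 3, 6, and 12 give x5 ≤ x3, x3 < x1, x1 < x4, x4 < x5. Chaining: x5 ≤ x3 < x1 < x4 < x5, which forces x5 < x5 — impossible.

Unsatisfiable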